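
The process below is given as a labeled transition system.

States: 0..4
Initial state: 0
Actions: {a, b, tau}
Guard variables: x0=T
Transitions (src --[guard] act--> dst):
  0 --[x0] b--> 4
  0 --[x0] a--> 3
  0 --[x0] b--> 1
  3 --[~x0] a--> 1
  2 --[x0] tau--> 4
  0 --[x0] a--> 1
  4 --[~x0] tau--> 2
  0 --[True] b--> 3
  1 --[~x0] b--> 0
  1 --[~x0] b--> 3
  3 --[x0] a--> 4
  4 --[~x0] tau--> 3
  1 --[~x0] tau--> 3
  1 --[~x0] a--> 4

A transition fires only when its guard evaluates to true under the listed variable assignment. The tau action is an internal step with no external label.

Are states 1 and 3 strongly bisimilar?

Refine partition for ~:
  P[0] = {{0,1,2,3,4}}
  P[1] = {{0},{1,4},{2},{3}}
Fixed point at round 2; 4 class(es).
class of 1: {1,4}; class of 3: {3}

Answer: NOT BISIMILAR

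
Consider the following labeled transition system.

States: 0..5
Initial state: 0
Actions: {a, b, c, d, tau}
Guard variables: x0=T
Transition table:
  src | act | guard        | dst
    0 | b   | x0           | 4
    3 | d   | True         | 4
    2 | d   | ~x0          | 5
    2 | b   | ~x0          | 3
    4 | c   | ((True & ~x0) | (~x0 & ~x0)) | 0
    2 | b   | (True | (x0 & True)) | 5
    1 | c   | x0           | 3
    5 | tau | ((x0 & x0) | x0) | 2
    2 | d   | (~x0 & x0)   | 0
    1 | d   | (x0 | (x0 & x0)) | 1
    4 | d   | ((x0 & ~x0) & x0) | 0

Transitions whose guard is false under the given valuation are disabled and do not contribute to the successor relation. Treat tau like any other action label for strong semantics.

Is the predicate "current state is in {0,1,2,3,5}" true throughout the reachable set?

Answer: INVARIANT VIOLATED at state 4

Working:
Allowed set {0,1,2,3,5}
Reachable = {0,4}
  0: ✓
  4: outside
counterexample path to 4: b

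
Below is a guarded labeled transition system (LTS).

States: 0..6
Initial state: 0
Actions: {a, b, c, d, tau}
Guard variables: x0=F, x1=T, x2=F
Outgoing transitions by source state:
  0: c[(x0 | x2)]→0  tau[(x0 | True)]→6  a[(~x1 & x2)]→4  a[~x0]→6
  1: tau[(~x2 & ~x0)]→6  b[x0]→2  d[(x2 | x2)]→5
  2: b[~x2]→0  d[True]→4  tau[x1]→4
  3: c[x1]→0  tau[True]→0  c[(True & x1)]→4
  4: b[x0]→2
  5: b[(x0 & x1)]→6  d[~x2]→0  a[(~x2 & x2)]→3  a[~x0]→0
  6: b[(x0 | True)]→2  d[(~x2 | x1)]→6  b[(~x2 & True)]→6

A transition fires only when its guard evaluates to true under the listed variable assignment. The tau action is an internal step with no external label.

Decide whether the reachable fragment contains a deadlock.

R = {0,2,4,6}
  0: a→6  tau→6  [2 exit(s)]
  2: b→0  d→4  tau→4  [3 exit(s)]
  4: ∅  [deadlock]
  6: b→2  b→6  d→6  [3 exit(s)]
Path to 4: tau·b·d

Answer: DEADLOCK at state 4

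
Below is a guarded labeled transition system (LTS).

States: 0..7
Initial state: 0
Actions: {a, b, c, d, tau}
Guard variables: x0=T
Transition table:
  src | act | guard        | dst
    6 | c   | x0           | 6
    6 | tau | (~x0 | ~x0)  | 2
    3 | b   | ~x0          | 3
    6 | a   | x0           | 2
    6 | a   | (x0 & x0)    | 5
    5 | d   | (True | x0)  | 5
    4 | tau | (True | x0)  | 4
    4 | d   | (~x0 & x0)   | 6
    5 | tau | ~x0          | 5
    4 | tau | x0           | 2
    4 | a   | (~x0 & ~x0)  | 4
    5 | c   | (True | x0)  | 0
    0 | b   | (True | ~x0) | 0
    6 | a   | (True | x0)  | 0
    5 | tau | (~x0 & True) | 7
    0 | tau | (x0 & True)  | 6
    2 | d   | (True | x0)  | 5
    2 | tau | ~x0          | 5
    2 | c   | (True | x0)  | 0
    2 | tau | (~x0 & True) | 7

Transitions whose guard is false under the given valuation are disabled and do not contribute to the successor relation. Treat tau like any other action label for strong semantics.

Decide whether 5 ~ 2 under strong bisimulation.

Bisimulation quotient by refinement:
  round 0: {{0,1,2,3,4,5,6,7}}
  round 1: {{0},{1,3,7},{2,5},{4},{6}}
5 equivalence class(es) (converged in 2)
5∈{2,5}, 2∈{2,5}

Answer: BISIMILAR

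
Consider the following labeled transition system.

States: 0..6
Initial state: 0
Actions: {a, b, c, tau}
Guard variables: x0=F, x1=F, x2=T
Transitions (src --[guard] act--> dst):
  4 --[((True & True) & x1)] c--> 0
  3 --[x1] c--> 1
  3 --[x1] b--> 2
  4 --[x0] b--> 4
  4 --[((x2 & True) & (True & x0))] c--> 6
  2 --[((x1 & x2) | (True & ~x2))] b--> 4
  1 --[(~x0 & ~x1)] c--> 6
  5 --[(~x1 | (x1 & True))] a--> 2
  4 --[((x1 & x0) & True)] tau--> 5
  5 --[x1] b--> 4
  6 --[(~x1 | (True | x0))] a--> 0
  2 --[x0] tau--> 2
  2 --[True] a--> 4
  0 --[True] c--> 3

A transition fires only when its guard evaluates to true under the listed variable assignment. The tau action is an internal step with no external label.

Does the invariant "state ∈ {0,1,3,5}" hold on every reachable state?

Inv-set: {0,1,3,5}
Reachable = {0,3}
  0: safe
  3: safe

Answer: INVARIANT HOLDS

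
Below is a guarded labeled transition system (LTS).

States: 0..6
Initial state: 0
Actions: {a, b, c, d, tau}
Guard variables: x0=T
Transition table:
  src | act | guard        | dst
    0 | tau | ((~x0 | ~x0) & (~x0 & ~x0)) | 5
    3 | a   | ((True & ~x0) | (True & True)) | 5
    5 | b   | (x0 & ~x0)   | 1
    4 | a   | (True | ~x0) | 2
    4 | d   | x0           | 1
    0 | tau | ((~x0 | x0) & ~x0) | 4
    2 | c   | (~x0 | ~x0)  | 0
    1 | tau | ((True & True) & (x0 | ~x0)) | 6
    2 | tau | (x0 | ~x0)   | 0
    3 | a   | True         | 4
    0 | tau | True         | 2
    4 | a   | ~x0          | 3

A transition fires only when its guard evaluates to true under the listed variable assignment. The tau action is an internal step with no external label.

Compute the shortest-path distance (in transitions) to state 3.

Answer: UNREACHABLE

Trace:
Layered search for 3:
  Layer 0: {0}
  Layer 1: {2}
3 never appears.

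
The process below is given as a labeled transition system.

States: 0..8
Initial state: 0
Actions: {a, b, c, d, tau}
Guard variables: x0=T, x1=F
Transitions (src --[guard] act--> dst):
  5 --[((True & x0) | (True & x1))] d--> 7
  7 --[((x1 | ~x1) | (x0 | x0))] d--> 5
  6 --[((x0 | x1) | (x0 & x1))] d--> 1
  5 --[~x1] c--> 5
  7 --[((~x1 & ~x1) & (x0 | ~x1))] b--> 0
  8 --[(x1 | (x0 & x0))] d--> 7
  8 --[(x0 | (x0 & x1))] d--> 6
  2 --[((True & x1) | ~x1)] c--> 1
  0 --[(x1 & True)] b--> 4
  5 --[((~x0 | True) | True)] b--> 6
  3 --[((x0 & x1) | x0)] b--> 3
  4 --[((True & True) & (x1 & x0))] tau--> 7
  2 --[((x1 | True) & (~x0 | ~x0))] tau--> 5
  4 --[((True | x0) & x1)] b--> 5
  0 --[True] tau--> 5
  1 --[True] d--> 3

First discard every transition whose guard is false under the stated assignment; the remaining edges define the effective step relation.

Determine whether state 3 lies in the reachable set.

Answer: REACHABLE

Analysis:
Guard filter leaves 12 enabled edge(s).
Layer 0: {0}
Layer 1: {5}  total {0,5}
Layer 2: {6,7}  total {0,5,6,7}
Layer 3: {1}  total {0,1,5,6,7}
Layer 4: {3}  total {0,1,3,5,6,7}
R = {0,1,3,5,6,7}
trace reaching 3: tau·b·d·d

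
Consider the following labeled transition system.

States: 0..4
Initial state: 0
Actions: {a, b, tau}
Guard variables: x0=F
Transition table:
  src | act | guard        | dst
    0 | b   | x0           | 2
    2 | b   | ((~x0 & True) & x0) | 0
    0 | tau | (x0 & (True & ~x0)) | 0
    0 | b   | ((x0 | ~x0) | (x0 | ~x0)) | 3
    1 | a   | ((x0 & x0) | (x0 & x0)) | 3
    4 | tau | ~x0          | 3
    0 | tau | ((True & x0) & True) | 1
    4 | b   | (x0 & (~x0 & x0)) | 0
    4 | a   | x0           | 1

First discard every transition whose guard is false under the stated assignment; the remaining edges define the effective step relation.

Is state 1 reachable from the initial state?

Answer: UNREACHABLE

Working:
After dropping false guards: 2 live edges.
Layer 0: {0}
Layer 1: {3}  total {0,3}
Reachable = {0,3}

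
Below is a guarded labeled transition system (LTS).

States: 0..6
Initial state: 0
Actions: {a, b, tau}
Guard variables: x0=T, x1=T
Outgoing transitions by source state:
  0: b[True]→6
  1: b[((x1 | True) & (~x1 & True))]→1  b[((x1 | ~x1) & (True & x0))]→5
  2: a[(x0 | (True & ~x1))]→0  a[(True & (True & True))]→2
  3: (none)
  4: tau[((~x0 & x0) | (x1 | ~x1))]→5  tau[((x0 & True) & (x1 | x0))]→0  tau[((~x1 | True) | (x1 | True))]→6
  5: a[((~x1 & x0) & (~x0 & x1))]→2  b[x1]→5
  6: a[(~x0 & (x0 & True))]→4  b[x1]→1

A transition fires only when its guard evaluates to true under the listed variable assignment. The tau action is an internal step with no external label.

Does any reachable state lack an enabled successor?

Reach set: {0,1,5,6}
  0: b→6  [1 out]
  1: b→5  [1 out]
  5: b→5  [1 out]
  6: b→1  [1 out]

Answer: DEADLOCK-FREE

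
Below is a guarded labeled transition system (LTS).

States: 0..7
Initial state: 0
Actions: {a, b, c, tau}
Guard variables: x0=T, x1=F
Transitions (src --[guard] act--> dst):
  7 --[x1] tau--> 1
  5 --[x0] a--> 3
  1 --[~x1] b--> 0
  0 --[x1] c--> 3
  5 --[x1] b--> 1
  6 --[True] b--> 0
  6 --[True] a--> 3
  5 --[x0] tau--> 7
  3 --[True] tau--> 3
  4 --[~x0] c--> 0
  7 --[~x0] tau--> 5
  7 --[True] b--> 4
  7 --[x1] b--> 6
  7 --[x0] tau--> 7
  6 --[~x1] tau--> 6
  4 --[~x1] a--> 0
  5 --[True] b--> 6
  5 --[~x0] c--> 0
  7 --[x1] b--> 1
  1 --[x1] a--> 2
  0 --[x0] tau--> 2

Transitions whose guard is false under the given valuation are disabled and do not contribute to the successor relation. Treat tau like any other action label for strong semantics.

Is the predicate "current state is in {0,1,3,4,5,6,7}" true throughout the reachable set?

Allowed set {0,1,3,4,5,6,7}
Reach set: {0,2}
  0: ✓
  2: outside
reach 2 via tau — violates

Answer: INVARIANT VIOLATED at state 2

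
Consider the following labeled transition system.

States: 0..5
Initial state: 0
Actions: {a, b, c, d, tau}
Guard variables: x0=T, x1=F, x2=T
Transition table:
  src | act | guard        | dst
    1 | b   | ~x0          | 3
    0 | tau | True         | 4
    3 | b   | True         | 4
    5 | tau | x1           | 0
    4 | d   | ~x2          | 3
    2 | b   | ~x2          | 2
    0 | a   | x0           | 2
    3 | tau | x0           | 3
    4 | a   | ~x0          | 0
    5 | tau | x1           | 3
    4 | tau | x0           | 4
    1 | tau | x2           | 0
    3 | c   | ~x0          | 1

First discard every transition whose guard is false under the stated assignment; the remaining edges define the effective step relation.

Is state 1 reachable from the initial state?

Answer: UNREACHABLE

Trace:
Guard filter leaves 6 enabled edge(s).
L0 = {0}
L1 = {2,4}  cumulative {0,2,4}
R = {0,2,4}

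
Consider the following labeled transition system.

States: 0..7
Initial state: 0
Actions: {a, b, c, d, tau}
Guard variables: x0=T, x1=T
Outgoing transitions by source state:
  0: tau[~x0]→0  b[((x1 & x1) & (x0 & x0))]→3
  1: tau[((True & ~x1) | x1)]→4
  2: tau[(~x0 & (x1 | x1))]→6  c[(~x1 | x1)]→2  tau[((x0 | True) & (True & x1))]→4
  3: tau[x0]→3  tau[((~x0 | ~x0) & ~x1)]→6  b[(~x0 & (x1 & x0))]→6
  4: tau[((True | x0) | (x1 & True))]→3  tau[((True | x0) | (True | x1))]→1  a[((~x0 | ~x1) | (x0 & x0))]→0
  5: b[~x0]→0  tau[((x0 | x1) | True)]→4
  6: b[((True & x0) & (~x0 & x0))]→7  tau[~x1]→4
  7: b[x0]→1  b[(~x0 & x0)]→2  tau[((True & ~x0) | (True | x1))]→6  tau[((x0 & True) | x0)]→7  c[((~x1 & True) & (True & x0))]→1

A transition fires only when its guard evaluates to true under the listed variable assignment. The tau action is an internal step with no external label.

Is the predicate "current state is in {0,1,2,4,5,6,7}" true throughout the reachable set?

Inv-set: {0,1,2,4,5,6,7}
Reachable = {0,3}
  0: ✓
  3: outside
witness against invariant: b → 3

Answer: INVARIANT VIOLATED at state 3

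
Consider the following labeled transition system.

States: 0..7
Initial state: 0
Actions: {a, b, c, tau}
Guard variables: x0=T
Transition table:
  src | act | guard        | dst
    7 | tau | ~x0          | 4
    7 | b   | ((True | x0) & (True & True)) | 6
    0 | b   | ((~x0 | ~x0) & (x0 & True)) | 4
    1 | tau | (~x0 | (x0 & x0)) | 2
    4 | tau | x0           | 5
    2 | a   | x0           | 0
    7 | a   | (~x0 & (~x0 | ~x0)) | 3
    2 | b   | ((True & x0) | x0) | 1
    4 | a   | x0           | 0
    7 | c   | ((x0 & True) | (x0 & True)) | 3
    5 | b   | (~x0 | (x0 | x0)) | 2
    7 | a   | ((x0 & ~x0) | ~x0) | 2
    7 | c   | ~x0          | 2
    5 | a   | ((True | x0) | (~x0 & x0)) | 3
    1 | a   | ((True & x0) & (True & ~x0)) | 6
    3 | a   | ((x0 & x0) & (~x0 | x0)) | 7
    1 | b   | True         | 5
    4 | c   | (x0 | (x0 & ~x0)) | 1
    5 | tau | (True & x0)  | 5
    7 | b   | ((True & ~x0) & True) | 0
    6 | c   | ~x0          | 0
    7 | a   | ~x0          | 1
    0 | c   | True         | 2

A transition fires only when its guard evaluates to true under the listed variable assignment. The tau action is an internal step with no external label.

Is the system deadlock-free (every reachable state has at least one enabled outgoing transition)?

Reach set: {0,1,2,3,5,6,7}
  0: c→2  [1 exit(s)]
  1: b→5  tau→2  [2 exit(s)]
  2: a→0  b→1  [2 exit(s)]
  3: a→7  [1 exit(s)]
  5: a→3  b→2  tau→5  [3 exit(s)]
  6: ∅  [STUCK]
  7: b→6  c→3  [2 exit(s)]
witness 6: c·b·b·a·a·b

Answer: DEADLOCK at state 6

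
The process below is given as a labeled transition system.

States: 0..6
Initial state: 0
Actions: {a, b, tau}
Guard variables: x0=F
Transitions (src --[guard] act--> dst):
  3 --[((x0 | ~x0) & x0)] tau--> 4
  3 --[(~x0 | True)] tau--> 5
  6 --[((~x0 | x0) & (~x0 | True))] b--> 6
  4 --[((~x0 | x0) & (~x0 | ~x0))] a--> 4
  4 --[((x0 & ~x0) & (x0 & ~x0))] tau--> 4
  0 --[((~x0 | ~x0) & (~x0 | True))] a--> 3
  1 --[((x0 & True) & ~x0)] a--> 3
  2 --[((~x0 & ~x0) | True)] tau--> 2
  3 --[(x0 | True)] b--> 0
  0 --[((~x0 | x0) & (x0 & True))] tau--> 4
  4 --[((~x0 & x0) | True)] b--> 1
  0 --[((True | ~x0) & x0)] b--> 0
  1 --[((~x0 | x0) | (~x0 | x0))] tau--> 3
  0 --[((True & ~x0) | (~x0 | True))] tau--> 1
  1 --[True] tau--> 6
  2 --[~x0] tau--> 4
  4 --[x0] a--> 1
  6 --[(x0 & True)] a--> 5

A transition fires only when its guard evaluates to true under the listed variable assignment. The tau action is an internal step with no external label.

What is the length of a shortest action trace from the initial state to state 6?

Answer: 2

Analysis:
BFS to 6:
  depth 0: {0}
  depth 1: {1,3}
  depth 2: {5,6}
depth(6)=2, e.g. tau·tau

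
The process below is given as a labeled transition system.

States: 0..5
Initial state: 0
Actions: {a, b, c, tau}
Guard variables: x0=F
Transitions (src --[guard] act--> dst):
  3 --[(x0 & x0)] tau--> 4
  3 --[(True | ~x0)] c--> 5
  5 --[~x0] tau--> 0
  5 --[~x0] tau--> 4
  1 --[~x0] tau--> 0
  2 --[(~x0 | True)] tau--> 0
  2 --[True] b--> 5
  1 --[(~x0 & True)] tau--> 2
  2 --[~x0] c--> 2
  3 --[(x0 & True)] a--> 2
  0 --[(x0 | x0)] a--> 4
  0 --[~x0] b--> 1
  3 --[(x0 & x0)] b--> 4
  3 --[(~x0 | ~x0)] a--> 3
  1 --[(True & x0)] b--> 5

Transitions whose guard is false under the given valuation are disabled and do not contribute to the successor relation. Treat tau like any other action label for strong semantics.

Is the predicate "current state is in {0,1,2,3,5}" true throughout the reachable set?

Allowed set {0,1,2,3,5}
Reach set: {0,1,2,4,5}
  0: safe
  1: safe
  2: safe
  4: VIOLATES
  5: safe
witness against invariant: b·tau·b·tau → 4

Answer: INVARIANT VIOLATED at state 4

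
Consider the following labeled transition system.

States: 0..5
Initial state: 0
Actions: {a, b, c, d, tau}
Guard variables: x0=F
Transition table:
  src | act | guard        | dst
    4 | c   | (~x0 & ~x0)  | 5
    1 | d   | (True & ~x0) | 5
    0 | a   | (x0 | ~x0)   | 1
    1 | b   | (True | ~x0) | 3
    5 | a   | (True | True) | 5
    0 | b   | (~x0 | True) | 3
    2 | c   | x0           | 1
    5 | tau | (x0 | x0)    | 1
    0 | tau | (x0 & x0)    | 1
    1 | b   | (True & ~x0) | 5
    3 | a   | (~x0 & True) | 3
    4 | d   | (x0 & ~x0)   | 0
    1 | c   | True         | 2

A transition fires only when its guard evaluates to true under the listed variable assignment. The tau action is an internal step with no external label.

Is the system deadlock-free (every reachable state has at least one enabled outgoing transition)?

R = {0,1,2,3,5}
  0: a→1  b→3  [deg 2]
  1: b→3  b→5  c→2  d→5  [deg 4]
  2: ∅  [STUCK]
  3: a→3  [deg 1]
  5: a→5  [deg 1]
trace reaching 2: a·c

Answer: DEADLOCK at state 2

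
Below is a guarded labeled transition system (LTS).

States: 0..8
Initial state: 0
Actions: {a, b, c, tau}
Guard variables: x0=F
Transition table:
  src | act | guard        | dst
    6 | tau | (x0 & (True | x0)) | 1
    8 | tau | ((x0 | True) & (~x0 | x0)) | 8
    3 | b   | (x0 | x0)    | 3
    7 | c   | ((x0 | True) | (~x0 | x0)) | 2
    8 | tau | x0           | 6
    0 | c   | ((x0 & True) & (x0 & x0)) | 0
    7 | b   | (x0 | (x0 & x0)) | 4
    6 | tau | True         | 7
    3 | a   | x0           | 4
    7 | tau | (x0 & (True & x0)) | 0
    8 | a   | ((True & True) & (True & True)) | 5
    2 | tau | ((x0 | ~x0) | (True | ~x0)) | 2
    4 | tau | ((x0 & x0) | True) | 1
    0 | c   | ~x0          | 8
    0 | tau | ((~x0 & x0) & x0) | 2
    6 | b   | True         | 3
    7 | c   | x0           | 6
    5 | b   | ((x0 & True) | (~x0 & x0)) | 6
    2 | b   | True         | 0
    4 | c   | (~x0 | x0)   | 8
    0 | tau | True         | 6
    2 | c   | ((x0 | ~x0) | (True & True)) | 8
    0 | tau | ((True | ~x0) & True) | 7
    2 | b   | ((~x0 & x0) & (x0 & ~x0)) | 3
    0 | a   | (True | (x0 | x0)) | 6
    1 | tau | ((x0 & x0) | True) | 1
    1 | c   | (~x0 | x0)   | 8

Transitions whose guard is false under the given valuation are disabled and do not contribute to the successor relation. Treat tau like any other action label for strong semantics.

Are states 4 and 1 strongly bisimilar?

Refine partition for ~:
  P[0] = {{0,1,2,3,4,5,6,7,8}}
  P[1] = {{0},{1,4},{2},{3,5},{6},{7},{8}}
Fixed point at round 2; 7 class(es).
class of 4: {1,4}; class of 1: {1,4}

Answer: BISIMILAR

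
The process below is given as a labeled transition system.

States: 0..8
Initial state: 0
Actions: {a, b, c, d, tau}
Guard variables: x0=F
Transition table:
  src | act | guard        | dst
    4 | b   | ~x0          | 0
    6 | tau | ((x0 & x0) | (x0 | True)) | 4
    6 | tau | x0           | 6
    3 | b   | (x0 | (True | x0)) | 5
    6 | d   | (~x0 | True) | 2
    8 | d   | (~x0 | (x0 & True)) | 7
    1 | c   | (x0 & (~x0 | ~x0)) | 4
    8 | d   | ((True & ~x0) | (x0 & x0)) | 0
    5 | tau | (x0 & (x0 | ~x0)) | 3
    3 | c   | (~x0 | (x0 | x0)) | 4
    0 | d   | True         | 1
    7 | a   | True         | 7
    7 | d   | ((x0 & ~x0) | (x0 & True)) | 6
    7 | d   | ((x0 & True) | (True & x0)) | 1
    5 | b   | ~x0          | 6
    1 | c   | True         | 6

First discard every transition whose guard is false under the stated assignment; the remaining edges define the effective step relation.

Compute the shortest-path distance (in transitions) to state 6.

Answer: 2

Trace:
BFS to 6:
  Layer 0: {0}
  Layer 1: {1}
  Layer 2: {6}
first hit 6 at d=2 via d·c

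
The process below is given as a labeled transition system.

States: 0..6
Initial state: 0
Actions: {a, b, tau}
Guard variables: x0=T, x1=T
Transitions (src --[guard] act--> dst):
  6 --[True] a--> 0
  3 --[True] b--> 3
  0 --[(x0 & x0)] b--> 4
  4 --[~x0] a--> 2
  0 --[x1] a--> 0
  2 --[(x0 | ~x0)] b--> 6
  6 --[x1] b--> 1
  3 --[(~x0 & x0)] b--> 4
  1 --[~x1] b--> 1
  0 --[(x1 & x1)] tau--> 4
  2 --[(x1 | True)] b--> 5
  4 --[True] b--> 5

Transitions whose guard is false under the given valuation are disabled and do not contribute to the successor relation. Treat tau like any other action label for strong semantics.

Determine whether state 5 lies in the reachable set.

Answer: REACHABLE

Analysis:
9 transition(s) survive guard evaluation.
Layer 0: {0}
Layer 1: {4}  cumulative {0,4}
Layer 2: {5}  cumulative {0,4,5}
R = {0,4,5}
Path to 5: b·b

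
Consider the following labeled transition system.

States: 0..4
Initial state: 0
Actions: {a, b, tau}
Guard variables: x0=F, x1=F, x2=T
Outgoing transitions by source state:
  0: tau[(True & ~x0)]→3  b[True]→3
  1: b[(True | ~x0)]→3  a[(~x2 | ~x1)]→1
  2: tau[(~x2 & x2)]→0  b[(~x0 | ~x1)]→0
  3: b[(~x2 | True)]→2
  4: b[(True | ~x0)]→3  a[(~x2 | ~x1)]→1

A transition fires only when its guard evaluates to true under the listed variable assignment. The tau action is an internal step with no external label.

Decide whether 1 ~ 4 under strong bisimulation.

Answer: BISIMILAR

Working:
Compute ~ classes (split until stable):
  P[0] = {{0,1,2,3,4}}
  P[1] = {{0},{1,4},{2,3}}
  P[2] = {{0},{1,4},{2},{3}}
stable after 3 split(s): 4 block(s)
[1]={1,4}  [4]={1,4}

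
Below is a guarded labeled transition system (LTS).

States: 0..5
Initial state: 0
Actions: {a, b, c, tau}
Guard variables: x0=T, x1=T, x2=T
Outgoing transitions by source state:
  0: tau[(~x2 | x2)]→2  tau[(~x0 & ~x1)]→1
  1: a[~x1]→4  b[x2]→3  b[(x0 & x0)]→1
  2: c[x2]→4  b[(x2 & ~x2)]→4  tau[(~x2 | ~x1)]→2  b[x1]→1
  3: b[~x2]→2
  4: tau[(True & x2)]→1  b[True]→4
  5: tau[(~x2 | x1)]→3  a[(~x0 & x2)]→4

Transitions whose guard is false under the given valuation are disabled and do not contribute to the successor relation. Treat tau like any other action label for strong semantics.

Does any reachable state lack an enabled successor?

Reach set: {0,1,2,3,4}
  0: tau→2  [deg 1]
  1: b→1  b→3  [deg 2]
  2: b→1  c→4  [deg 2]
  3: ∅  [STUCK]
  4: b→4  tau→1  [deg 2]
Path to 3: tau·b·b

Answer: DEADLOCK at state 3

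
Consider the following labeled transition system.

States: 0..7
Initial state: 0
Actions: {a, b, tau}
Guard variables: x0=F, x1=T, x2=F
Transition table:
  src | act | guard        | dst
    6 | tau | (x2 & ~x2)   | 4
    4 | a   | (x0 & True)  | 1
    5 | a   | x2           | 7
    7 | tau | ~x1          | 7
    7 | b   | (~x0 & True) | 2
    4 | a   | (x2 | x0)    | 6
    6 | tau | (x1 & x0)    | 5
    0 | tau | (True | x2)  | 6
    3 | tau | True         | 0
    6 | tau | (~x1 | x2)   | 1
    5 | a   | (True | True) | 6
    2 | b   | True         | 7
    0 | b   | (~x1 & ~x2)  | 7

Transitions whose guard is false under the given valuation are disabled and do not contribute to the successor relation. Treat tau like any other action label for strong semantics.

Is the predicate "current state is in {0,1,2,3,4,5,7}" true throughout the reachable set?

Answer: INVARIANT VIOLATED at state 6

Trace:
Safe = {0,1,2,3,4,5,7}
Reach set: {0,6}
  0: ✓
  6: VIOLATES
counterexample path to 6: tau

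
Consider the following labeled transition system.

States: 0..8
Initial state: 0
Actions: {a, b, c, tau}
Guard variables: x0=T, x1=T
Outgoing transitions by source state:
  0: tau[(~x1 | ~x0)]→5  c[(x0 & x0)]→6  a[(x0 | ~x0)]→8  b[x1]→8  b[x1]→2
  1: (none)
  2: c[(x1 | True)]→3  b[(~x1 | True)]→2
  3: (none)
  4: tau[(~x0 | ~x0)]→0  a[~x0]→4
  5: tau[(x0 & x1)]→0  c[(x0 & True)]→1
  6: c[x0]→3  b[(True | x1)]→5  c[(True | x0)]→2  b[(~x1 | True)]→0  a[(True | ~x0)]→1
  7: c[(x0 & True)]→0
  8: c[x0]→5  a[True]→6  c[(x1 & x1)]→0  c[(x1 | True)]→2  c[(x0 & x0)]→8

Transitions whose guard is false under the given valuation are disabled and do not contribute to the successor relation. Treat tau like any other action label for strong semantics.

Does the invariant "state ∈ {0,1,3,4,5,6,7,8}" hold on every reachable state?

Safe = {0,1,3,4,5,6,7,8}
R = {0,1,2,3,5,6,8}
  0: safe
  1: safe
  2: VIOLATES
  3: safe
  5: safe
  6: safe
  8: safe
counterexample path to 2: b

Answer: INVARIANT VIOLATED at state 2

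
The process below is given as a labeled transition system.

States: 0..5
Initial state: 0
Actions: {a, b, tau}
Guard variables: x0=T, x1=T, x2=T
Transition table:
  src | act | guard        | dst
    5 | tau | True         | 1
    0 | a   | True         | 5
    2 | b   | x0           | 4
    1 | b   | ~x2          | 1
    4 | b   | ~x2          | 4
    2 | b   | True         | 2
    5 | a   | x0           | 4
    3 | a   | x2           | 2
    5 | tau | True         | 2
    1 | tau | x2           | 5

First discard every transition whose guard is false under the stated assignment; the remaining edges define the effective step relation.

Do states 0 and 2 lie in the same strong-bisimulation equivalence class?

Bisimulation quotient by refinement:
  P[0] = {{0,1,2,3,4,5}}
  P[1] = {{0,3},{1},{2},{4},{5}}
  P[2] = {{0},{1},{2},{3},{4},{5}}
Fixed point at round 3; 6 class(es).
class of 0: {0}; class of 2: {2}

Answer: NOT BISIMILAR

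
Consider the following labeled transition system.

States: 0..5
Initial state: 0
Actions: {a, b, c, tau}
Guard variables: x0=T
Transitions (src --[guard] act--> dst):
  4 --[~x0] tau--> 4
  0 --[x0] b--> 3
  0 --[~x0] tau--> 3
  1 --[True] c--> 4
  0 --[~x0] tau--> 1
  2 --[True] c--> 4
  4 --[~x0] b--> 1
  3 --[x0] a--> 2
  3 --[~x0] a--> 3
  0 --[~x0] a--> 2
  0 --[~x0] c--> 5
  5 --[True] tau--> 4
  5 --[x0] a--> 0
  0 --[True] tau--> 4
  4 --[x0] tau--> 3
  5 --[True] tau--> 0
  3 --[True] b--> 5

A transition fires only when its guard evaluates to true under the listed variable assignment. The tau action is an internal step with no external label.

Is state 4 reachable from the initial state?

Answer: REACHABLE

Analysis:
Guard filter leaves 10 enabled edge(s).
Layer 0: {0}
Layer 1: {3,4}  total {0,3,4}
Layer 2: {2,5}  total {0,2,3,4,5}
Reach set: {0,2,3,4,5}
trace reaching 4: tau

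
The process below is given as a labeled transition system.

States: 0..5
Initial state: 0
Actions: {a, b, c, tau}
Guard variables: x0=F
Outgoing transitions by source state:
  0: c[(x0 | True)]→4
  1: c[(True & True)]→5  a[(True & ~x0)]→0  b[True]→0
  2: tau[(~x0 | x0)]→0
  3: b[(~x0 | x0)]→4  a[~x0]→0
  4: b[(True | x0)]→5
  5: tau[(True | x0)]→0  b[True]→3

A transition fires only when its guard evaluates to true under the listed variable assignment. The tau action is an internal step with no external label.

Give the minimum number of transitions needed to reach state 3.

Answer: 3

Trace:
Layered search for 3:
  Layer 0: {0}
  Layer 1: {4}
  Layer 2: {5}
  Layer 3: {3}
3 enters at depth 3; path c·b·b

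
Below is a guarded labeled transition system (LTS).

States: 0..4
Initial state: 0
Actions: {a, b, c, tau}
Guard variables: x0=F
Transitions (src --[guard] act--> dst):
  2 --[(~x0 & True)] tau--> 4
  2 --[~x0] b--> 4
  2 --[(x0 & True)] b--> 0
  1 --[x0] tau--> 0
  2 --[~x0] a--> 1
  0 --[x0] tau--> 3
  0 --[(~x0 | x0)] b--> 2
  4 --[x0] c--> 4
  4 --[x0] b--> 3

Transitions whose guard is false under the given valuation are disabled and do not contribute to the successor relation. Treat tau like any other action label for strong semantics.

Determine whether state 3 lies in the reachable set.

Answer: UNREACHABLE

Trace:
Guard filter leaves 4 enabled edge(s).
Layer 0: {0}
Layer 1: {2}  total {0,2}
Layer 2: {1,4}  total {0,1,2,4}
Reachable = {0,1,2,4}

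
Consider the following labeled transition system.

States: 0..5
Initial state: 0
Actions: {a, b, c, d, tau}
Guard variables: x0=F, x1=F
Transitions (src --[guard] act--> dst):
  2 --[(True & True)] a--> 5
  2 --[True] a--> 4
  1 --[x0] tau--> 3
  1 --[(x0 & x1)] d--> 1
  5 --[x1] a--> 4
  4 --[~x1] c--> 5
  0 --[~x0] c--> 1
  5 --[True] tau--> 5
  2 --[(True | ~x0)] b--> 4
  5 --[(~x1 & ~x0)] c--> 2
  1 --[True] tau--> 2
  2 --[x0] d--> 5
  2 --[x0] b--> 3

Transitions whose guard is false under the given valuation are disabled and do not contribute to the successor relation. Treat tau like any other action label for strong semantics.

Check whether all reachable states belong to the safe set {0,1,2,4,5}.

Answer: INVARIANT HOLDS

Working:
Safe = {0,1,2,4,5}
Reachable = {0,1,2,4,5}
  0: ✓
  1: ✓
  2: ✓
  4: ✓
  5: ✓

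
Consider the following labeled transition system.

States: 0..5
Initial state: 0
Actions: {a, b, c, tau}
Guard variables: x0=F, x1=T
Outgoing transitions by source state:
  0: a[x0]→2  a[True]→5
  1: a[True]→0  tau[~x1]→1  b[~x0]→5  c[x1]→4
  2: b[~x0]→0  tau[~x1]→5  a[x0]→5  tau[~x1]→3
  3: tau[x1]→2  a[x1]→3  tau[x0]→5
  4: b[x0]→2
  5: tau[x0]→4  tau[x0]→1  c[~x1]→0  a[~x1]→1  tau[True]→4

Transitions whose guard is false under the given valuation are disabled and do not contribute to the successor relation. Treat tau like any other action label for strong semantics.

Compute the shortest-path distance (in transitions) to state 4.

Answer: 2

Analysis:
BFS to 4:
  Layer 0: {0}
  Layer 1: {5}
  Layer 2: {4}
first hit 4 at d=2 via a·tau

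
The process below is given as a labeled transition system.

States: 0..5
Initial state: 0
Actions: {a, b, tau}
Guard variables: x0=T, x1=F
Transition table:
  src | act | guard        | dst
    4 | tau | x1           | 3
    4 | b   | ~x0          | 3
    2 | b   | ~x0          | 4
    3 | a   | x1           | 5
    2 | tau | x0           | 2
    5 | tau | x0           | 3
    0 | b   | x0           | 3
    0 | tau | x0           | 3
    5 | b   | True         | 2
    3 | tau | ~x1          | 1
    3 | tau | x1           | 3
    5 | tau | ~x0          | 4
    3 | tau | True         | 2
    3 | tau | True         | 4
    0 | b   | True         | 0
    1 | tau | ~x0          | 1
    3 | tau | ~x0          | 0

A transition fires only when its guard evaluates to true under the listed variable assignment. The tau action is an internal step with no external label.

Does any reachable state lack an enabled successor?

Answer: DEADLOCK at state 1

Analysis:
R = {0,1,2,3,4}
  0: b→0  b→3  tau→3  [3 exit(s)]
  1: ∅  [no exit]
  2: tau→2  [1 exit(s)]
  3: tau→1  tau→2  tau→4  [3 exit(s)]
  4: ∅  [no exit]
witness 1: b·tau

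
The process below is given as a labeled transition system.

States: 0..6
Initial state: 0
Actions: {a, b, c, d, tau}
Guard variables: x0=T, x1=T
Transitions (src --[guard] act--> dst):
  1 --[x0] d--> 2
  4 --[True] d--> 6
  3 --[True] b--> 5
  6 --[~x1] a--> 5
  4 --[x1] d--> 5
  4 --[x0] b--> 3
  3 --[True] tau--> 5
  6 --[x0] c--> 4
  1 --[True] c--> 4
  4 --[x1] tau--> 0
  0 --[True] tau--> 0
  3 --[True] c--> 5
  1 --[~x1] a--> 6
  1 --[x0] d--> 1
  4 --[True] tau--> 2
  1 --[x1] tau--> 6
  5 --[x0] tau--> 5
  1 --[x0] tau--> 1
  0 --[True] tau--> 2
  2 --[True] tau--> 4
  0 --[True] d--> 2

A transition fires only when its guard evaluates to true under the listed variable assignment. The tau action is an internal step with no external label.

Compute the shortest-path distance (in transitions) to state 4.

Layered search for 4:
  depth 0: {0}
  depth 1: {2}
  depth 2: {4}
4 enters at depth 2; path d·tau

Answer: 2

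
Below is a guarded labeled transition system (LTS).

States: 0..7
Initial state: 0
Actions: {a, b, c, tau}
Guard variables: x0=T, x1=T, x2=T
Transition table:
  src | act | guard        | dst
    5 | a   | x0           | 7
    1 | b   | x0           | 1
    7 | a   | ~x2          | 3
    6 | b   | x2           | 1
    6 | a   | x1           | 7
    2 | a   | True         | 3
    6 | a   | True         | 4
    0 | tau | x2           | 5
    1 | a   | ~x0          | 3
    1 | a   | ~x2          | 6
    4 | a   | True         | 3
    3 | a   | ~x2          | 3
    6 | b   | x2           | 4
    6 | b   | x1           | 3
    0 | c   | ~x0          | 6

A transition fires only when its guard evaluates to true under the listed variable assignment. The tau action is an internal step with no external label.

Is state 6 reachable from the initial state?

Answer: UNREACHABLE

Analysis:
After dropping false guards: 10 live edges.
L0 = {0}
L1 = {5}  now seen {0,5}
L2 = {7}  now seen {0,5,7}
Reachable = {0,5,7}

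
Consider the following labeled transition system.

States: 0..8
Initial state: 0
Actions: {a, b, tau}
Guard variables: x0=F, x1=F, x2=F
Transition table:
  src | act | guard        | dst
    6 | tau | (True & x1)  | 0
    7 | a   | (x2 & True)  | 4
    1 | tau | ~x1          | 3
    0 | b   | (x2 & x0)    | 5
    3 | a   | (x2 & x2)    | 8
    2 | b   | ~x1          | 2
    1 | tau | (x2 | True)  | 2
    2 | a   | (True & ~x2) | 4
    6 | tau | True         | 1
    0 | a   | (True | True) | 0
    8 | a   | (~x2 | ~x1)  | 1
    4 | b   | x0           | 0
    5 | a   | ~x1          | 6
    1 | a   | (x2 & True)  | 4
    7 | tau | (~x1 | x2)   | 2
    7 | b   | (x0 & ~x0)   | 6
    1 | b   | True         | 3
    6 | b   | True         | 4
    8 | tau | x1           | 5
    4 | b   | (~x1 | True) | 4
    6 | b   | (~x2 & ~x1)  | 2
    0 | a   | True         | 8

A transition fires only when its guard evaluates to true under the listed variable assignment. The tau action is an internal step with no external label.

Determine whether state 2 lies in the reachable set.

After dropping false guards: 14 live edges.
Layer 0: {0}
Layer 1: {8}  total {0,8}
Layer 2: {1}  total {0,1,8}
Layer 3: {2,3}  total {0,1,2,3,8}
Layer 4: {4}  total {0,1,2,3,4,8}
Reachable = {0,1,2,3,4,8}
witness 2: a·a·tau

Answer: REACHABLE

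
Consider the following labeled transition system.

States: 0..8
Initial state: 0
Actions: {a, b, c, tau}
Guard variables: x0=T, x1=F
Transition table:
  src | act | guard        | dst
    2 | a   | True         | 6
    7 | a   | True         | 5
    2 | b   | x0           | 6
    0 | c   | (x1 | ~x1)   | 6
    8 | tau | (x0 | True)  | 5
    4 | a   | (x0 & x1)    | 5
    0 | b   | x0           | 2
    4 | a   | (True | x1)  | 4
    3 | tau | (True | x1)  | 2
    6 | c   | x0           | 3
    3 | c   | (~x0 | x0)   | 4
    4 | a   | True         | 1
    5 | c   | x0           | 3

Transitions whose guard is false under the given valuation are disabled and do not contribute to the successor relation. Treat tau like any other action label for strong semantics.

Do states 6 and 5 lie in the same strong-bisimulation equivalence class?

Answer: BISIMILAR

Analysis:
Refine partition for ~:
  P[0] = {{0,1,2,3,4,5,6,7,8}}
  P[1] = {{0},{1},{2},{3},{4,7},{5,6},{8}}
  P[2] = {{0},{1},{2},{3},{4},{5,6},{7},{8}}
stable after 3 split(s): 8 block(s)
class of 6: {5,6}; class of 5: {5,6}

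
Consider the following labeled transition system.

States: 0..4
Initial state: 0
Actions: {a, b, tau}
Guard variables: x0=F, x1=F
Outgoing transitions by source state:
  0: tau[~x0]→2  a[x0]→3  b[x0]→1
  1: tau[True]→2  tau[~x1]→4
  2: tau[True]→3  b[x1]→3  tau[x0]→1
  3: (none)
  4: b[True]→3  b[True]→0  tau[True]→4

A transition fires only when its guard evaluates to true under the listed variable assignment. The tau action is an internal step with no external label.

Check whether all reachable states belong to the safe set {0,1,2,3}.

Answer: INVARIANT HOLDS

Analysis:
Inv-set: {0,1,2,3}
Reachable = {0,2,3}
  0: ok
  2: ok
  3: ok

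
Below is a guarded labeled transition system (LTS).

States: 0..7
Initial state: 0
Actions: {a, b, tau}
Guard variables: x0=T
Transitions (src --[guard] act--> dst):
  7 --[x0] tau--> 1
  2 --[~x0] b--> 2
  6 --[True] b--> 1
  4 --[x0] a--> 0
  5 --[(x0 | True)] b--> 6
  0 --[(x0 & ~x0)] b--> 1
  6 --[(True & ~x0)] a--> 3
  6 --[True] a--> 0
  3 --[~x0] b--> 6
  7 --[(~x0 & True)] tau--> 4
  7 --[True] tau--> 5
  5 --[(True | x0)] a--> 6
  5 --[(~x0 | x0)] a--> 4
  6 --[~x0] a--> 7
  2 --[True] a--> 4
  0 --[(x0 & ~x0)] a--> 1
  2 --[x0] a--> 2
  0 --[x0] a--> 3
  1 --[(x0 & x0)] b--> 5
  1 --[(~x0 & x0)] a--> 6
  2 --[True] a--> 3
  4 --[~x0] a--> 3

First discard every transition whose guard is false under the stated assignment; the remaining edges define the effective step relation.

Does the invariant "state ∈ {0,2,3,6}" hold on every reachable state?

Answer: INVARIANT HOLDS

Analysis:
Allowed set {0,2,3,6}
R = {0,3}
  0: safe
  3: safe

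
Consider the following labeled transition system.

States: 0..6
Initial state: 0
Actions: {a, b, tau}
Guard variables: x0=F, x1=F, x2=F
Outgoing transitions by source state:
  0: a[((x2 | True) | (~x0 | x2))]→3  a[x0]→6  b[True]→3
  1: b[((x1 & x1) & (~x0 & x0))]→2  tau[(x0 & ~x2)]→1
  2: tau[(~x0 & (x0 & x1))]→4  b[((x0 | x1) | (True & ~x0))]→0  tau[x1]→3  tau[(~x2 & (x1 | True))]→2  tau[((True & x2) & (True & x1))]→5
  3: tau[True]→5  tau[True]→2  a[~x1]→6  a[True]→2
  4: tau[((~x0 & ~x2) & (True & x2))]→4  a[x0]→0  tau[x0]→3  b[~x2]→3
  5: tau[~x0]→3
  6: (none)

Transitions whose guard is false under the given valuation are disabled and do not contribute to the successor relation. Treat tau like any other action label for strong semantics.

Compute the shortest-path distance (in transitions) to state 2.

Breadth-first toward 2:
  L0 = {0}
  L1 = {3}
  L2 = {2,5,6}
2 enters at depth 2; path a·a

Answer: 2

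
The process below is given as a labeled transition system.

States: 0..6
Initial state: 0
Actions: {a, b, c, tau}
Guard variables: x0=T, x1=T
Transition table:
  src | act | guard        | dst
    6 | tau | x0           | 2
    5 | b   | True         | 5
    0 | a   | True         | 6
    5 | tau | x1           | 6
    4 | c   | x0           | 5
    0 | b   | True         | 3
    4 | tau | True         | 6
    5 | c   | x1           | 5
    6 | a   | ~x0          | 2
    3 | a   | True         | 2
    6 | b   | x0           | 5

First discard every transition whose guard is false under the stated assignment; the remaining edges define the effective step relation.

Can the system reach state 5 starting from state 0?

Answer: REACHABLE

Analysis:
10 transition(s) survive guard evaluation.
L0 = {0}
L1 = {3,6}  now seen {0,3,6}
L2 = {2,5}  now seen {0,2,3,5,6}
Reach set: {0,2,3,5,6}
trace reaching 5: a·b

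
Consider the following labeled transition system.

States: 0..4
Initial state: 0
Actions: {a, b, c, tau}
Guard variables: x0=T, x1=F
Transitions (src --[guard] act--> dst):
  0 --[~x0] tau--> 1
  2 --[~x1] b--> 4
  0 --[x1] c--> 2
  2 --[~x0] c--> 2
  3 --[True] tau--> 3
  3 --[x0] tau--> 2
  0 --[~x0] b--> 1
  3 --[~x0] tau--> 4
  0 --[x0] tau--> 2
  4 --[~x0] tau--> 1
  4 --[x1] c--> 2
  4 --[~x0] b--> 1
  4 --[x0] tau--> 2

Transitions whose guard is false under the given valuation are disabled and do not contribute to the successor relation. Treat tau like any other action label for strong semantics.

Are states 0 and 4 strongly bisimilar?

Bisimulation quotient by refinement:
  round 0: {{0,1,2,3,4}}
  round 1: {{0,3,4},{1},{2}}
  round 2: {{0,4},{1},{2},{3}}
stable after 3 split(s): 4 block(s)
class of 0: {0,4}; class of 4: {0,4}

Answer: BISIMILAR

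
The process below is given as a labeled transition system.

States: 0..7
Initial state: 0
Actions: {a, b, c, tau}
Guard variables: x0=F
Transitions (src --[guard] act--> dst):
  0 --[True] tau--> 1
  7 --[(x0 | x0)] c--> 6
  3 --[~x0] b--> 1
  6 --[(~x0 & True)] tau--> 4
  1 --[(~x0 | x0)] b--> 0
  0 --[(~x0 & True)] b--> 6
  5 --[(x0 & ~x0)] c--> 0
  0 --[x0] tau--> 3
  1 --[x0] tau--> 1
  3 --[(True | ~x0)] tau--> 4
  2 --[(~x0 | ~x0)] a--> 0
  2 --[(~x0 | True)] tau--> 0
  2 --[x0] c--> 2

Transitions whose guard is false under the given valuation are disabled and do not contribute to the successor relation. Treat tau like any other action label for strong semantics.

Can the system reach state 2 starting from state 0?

8 transition(s) survive guard evaluation.
Layer 0: {0}
Layer 1: {1,6}  now seen {0,1,6}
Layer 2: {4}  now seen {0,1,4,6}
R = {0,1,4,6}

Answer: UNREACHABLE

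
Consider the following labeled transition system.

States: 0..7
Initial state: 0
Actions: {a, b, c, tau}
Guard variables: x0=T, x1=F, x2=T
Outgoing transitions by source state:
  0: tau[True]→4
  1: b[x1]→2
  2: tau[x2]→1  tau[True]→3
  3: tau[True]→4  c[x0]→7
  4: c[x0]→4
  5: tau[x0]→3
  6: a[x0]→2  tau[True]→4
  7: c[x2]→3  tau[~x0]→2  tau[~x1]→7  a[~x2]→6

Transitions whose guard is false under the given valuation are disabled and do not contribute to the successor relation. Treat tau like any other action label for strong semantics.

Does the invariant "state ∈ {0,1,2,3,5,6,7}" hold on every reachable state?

Allowed set {0,1,2,3,5,6,7}
Reachable = {0,4}
  0: ok
  4: outside
counterexample path to 4: tau

Answer: INVARIANT VIOLATED at state 4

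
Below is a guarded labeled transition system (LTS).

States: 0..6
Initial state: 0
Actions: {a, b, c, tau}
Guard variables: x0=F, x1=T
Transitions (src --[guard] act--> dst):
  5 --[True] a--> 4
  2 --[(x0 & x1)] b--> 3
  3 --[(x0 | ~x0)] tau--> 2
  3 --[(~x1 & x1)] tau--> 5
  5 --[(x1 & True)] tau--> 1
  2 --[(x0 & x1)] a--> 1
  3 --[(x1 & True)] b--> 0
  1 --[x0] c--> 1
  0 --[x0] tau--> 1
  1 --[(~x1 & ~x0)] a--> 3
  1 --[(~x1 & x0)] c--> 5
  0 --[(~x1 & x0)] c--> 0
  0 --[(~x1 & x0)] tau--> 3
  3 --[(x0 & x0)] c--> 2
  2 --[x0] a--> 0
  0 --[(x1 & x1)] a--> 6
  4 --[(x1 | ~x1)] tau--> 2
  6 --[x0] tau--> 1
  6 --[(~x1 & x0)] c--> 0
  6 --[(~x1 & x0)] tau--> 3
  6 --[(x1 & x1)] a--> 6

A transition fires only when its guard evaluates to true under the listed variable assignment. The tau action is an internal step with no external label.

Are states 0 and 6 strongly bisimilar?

Compute ~ classes (split until stable):
  P[0] = {{0,1,2,3,4,5,6}}
  P[1] = {{0,6},{1,2},{3},{4},{5}}
stable after 2 split(s): 5 block(s)
[0]={0,6}  [6]={0,6}

Answer: BISIMILAR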